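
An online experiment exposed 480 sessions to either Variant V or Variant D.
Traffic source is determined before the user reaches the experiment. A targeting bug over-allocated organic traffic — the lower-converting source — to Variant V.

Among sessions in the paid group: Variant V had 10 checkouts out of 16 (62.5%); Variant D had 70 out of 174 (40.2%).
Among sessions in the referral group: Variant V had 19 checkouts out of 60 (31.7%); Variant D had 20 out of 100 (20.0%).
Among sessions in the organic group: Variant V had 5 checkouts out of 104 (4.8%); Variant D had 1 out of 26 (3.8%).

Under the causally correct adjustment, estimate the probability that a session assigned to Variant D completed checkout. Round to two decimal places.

Within every traffic source level Variant V has the higher rate, yet pooled Variant D does — Simpson's reversal.
Traffic source is set before the variant has any effect — it is not caused by the variant — and it independently drives the outcome. That makes it a confounder, so the causal comparison is within traffic source levels.
Standardising Variant D to the population traffic source mix: 0.396·70/174 + 0.333·20/100 + 0.271·1/26 = 0.236.

0.24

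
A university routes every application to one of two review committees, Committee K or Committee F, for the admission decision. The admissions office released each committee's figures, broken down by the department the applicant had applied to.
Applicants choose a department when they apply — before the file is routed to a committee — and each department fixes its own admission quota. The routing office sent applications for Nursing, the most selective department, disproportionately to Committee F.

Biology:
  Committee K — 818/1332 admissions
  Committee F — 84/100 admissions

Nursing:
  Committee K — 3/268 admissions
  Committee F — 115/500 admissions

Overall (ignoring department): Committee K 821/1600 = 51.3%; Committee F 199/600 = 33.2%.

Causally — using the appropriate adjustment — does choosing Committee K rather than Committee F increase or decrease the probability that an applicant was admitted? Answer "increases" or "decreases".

Nothing the review committee does changes department; the imbalance is an allocation artefact. With department also predicting the outcome, the pooled figure is confounded, and the within-stratum comparison is the causal one.
Within each level — Biology: 61.4% vs 84.0%; Nursing: 1.1% vs 23.0% — Committee F is higher every time.

decreases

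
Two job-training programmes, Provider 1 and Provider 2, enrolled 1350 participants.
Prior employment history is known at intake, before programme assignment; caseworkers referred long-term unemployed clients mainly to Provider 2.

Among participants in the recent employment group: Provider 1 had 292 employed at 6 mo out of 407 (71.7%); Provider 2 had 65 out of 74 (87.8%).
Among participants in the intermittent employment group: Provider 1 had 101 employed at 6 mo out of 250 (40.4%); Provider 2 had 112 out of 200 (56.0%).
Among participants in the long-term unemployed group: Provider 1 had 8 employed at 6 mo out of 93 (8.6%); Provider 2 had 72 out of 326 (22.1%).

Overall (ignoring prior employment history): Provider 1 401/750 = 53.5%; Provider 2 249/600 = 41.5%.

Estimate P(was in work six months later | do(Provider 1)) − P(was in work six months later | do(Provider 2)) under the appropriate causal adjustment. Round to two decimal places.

Since prior employment history is a pre-existing factor (not a product of the programme) and it affects the outcome on its own, it is a confounder. The stratified rates, not the pooled rate, identify the causal effect.
Adjusting over the population distribution of prior employment history: 0.356·(0.717−0.878) + 0.333·(0.404−0.560) + 0.310·(0.086−0.221) = -0.151.

-0.15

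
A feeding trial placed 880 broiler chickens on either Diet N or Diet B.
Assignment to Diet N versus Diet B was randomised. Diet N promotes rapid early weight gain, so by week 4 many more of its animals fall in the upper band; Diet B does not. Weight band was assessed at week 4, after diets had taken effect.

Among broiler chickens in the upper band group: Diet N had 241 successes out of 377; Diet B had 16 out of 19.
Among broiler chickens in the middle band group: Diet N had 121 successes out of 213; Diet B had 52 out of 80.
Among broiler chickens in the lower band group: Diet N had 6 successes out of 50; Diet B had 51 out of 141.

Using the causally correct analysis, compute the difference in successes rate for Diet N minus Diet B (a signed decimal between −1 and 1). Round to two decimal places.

Within every week-4 weight band level Diet B has the higher rate, yet pooled Diet N does — Simpson's reversal.
Stratifying would compare diets among broiler chickens the diets themselves sorted into week-4 weight band groups — a form of selection on an intermediate. The unconditioned pooled rates give the total causal effect.
The causal difference is the pooled difference: 0.575 − 0.496 = +0.079.

+0.08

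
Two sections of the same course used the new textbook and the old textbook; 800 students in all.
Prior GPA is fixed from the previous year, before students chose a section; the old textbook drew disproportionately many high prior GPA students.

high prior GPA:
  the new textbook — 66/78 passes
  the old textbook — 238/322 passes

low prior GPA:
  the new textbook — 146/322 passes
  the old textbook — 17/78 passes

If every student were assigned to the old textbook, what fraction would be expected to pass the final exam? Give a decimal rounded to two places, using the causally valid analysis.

the new textbook is higher inside every prior GPA band stratum but the old textbook is higher in aggregate. Whether to stratify depends on how prior GPA band relates to the teaching method.
Prior GPA band satisfies the back-door criterion: it is not a descendant of the teaching method, and it blocks the spurious path from teaching method to outcome. Adjusting for it (i.e., using the within-prior GPA band rates) gives the causal effect.
Standardising the old textbook to the population prior GPA band mix: 0.500·238/322 + 0.500·17/78 = 0.479.

0.48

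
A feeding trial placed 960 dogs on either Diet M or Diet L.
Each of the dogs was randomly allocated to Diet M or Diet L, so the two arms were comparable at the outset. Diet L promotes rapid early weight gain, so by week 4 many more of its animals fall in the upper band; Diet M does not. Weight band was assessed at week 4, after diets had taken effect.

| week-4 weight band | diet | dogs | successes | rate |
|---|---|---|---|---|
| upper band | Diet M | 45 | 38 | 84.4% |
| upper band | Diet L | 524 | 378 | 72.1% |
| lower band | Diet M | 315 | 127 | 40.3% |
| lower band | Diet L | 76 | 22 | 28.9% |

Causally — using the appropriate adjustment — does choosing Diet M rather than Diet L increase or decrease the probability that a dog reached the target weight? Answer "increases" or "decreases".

decreases

Within every week-4 weight band level Diet M has the higher rate, yet pooled Diet L does — Simpson's reversal.
Week-4 weight band lies on the pathway diet → week-4 weight band → outcome, so adjusting for it blocks the indirect effect. For the total causal effect of diet, use the unadjusted pooled rates.
Pooled: Diet M 45.8% vs Diet L 66.7%; Diet L is higher overall.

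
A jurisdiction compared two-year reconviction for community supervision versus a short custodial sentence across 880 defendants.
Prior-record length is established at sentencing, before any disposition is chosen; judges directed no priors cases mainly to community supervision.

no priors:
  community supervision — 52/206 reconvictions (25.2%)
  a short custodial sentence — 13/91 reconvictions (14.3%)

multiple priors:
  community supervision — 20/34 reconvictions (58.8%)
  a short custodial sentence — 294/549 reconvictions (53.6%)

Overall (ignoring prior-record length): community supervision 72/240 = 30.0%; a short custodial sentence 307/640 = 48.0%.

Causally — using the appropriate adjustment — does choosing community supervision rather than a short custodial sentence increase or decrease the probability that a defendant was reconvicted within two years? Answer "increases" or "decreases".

Since prior-record length is a pre-existing factor (not a product of the disposition) and it affects the outcome on its own, it is a confounder. The stratified rates, not the pooled rate, identify the causal effect.
Within each level — no priors: 25.2% vs 14.3%; multiple priors: 58.8% vs 53.6% — a short custodial sentence is lower every time.

increases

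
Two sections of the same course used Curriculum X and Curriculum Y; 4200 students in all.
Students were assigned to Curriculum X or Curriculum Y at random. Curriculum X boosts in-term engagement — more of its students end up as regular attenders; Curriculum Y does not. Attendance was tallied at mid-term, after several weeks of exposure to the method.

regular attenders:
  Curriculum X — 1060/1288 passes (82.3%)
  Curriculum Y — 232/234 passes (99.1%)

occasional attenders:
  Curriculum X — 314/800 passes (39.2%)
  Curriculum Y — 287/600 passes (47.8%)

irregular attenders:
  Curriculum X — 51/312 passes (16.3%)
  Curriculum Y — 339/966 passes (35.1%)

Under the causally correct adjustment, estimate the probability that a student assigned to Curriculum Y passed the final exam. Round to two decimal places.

0.48

Mid-term attendance is recorded after the teaching method and is itself shifted by it — it sits on the causal path from teaching method to outcome. Conditioning on a mediator would strip out part of the effect we want; the pooled comparison gives the total causal effect.
So P(outcome | do(Curriculum Y)) is just the pooled rate for Curriculum Y: 858/1800 = 0.477.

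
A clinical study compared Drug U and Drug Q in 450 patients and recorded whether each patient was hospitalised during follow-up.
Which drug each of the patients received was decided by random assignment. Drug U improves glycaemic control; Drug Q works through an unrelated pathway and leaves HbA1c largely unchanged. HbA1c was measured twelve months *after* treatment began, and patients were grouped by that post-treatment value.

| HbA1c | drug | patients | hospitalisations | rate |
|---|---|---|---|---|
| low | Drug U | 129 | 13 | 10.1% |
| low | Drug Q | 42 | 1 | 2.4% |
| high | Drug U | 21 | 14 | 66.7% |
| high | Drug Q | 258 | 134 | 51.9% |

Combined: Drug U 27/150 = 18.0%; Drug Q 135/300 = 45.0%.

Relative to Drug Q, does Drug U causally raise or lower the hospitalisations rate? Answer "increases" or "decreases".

HbA1c is downstream of the drug. One should not condition on a consequence of treatment, so the overall rates are the right comparison.
Pooled: Drug U 18.0% vs Drug Q 45.0%; Drug U is lower overall.

decreases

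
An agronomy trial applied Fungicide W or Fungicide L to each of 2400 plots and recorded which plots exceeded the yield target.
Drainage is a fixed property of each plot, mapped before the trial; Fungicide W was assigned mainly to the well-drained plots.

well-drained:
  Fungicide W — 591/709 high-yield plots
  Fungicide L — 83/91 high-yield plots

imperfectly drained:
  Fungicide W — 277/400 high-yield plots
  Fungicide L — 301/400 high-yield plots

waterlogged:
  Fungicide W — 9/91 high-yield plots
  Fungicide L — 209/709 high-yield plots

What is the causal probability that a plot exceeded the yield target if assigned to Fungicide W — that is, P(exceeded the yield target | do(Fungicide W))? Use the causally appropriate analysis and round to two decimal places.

Field drainage differs across fungicides for reasons unrelated to any effect of the fungicide itself, and it separately predicts the outcome — a classic confounder. We must compare within field drainage levels.
Standardising Fungicide W to the population field drainage mix: 0.333·591/709 + 0.333·277/400 + 0.333·9/91 = 0.542.

0.54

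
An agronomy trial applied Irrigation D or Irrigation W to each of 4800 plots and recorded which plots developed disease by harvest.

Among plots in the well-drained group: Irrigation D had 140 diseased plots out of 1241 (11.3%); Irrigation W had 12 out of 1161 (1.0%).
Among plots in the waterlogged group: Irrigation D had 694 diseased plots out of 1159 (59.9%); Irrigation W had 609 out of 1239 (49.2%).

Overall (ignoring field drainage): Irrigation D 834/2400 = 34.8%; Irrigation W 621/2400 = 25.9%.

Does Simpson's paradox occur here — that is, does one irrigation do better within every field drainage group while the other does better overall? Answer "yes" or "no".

no

Within each field drainage level (well-drained 11.3% vs 1.0%; waterlogged 59.9% vs 49.2%), Irrigation W has the lower rate every time. Pooled: 34.8% vs 25.9% — Irrigation W has the lower rate overall. They agree.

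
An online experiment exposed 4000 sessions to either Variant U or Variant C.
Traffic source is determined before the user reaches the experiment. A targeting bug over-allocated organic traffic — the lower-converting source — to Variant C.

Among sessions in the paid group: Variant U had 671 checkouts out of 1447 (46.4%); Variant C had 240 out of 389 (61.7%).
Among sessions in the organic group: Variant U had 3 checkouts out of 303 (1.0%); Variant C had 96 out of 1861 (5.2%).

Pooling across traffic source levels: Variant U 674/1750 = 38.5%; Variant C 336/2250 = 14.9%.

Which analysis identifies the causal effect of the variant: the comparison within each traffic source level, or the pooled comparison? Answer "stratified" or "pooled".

Within every traffic source level Variant C has the higher rate, yet pooled Variant U does — Simpson's reversal.
Since traffic source is a pre-existing factor (not a product of the variant) and it affects the outcome on its own, it is a confounder. The stratified rates, not the pooled rate, identify the causal effect.
Within each level — paid: 46.4% vs 61.7%; organic: 1.0% vs 5.2% — Variant C is higher every time.

stratified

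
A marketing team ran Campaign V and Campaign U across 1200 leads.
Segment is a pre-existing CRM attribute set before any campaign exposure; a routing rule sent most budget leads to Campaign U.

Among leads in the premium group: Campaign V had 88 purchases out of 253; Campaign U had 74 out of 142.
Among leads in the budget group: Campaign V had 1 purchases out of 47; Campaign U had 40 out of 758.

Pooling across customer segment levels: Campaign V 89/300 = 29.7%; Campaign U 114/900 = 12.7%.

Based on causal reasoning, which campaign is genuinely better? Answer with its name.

Campaign U

Since customer segment is a pre-existing factor (not a product of the campaign) and it affects the outcome on its own, it is a confounder. The stratified rates, not the pooled rate, identify the causal effect.
Within each level — premium: 34.8% vs 52.1%; budget: 2.1% vs 5.3% — Campaign U is higher every time.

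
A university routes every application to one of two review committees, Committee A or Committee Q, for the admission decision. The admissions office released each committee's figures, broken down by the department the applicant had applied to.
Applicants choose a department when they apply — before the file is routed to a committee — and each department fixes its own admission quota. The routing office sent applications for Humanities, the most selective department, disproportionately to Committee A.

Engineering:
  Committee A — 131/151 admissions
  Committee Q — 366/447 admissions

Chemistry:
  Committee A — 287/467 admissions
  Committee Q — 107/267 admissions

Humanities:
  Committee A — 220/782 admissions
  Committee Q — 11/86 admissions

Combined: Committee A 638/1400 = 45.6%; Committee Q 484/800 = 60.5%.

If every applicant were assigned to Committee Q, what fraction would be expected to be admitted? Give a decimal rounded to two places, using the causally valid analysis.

Nothing the review committee does changes department; the imbalance is an allocation artefact. With department also predicting the outcome, the pooled figure is confounded, and the within-stratum comparison is the causal one.
Standardising Committee Q to the population department mix: 0.272·366/447 + 0.334·107/267 + 0.395·11/86 = 0.407.

0.41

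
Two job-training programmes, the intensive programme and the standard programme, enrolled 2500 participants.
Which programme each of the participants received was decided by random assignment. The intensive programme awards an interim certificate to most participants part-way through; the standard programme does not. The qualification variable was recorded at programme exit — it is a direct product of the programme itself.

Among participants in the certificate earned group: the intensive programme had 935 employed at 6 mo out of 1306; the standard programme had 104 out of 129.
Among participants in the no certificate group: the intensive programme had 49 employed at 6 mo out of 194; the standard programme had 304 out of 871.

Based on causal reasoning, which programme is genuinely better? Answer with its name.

the standard programme is higher inside every qualification attained during the programme stratum but the intensive programme is higher in aggregate. Whether to stratify depends on how qualification attained during the programme relates to the programme.
Qualification attained during the programme lies on the pathway programme → qualification attained during the programme → outcome, so adjusting for it blocks the indirect effect. For the total causal effect of programme, use the unadjusted pooled rates.
Pooled: the intensive programme 65.6% vs the standard programme 40.8%; the intensive programme is higher overall.

the intensive programme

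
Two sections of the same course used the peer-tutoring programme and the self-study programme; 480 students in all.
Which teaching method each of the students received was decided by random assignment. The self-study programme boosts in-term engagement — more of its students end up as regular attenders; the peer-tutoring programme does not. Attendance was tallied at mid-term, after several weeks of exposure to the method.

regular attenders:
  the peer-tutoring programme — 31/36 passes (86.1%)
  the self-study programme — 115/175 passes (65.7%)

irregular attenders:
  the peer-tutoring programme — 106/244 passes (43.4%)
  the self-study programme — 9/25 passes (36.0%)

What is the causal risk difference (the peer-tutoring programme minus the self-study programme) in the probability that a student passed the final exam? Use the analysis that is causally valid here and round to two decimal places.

-0.13

Mid-term attendance lies on the pathway teaching method → mid-term attendance → outcome, so adjusting for it blocks the indirect effect. For the total causal effect of teaching method, use the unadjusted pooled rates.
The causal difference is the pooled difference: 0.489 − 0.620 = -0.131.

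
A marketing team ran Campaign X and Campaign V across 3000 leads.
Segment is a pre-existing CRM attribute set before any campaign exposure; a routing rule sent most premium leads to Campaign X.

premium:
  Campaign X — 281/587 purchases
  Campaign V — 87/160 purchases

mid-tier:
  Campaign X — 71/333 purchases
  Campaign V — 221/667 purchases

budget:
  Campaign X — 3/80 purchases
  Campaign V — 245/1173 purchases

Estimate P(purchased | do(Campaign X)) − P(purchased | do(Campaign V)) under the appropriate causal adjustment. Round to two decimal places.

The imbalance in customer segment arose from how leads were allocated, not from anything the campaign did; and customer segment independently affects the outcome. The pooled gap is confounded — condition on customer segment.
Adjusting over the population distribution of customer segment: 0.249·(0.479−0.544) + 0.333·(0.213−0.331) + 0.418·(0.037−0.209) = -0.127.

-0.13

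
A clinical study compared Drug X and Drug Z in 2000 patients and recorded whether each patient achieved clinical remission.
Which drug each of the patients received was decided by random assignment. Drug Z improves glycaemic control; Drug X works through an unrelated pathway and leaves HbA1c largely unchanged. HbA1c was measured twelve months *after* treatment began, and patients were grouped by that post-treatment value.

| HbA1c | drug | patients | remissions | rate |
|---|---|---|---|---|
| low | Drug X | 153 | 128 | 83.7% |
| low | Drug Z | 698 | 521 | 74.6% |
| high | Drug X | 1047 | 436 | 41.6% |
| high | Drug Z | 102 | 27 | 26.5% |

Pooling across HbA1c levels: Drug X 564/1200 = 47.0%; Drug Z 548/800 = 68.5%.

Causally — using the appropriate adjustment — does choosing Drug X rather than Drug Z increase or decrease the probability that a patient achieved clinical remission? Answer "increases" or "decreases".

Because the drug influences HbA1c, HbA1c is a post-treatment mediator, not a confounder. Stratifying on it would bias the estimate; the causal effect is the crude pooled difference.
Pooled: Drug X 47.0% vs Drug Z 68.5%; Drug Z is higher overall.

decreases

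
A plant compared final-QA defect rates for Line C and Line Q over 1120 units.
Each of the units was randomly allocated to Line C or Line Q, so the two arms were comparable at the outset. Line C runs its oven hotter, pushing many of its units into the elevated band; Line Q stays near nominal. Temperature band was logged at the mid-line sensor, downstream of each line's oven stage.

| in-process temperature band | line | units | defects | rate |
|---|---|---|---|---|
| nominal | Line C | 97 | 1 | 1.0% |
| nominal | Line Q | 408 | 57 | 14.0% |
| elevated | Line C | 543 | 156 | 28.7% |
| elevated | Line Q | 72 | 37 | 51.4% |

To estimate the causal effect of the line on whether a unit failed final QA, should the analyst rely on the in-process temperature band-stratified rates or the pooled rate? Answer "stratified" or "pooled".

The in-process temperature band-specific comparison favours Line C throughout, but the pooled figures favour Line Q. The question is whether to condition on in-process temperature band.
In-process temperature band here is a post-treatment variable shaped by the line; conditioning on it would introduce bias rather than remove it. The overall comparison is the causal one.
Pooled: Line C 24.5% vs Line Q 19.6%; Line Q is lower overall.

pooled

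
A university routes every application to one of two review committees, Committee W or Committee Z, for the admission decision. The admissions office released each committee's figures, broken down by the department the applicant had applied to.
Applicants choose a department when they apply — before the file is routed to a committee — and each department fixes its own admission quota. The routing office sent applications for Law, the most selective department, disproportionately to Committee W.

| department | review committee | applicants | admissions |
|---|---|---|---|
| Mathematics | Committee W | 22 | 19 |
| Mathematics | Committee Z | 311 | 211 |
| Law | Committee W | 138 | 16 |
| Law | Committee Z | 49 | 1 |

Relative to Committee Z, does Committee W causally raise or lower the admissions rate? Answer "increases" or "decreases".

The department-specific comparison favours Committee W throughout, but the pooled figures favour Committee Z. The question is whether to condition on department.
Department is set before the review committee has any effect — it is not caused by the review committee — and it independently drives the outcome. That makes it a confounder, so the causal comparison is within department levels.
Within each level — Mathematics: 86.4% vs 67.8%; Law: 11.6% vs 2.0% — Committee W is higher every time.

increases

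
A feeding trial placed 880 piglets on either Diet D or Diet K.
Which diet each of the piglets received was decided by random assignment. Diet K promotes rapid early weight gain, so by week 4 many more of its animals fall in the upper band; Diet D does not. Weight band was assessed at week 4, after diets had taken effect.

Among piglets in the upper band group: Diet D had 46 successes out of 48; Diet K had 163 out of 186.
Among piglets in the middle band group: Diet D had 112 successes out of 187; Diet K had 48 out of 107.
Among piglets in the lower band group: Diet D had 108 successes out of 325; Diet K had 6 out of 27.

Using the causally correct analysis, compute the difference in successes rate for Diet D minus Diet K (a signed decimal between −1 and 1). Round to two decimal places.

-0.20

Within every week-4 weight band level Diet D has the higher rate, yet pooled Diet K does — Simpson's reversal.
Week-4 weight band is recorded after the diet and is itself shifted by it — it sits on the causal path from diet to outcome. Conditioning on a mediator would strip out part of the effect we want; the pooled comparison gives the total causal effect.
The causal difference is the pooled difference: 0.475 − 0.678 = -0.203.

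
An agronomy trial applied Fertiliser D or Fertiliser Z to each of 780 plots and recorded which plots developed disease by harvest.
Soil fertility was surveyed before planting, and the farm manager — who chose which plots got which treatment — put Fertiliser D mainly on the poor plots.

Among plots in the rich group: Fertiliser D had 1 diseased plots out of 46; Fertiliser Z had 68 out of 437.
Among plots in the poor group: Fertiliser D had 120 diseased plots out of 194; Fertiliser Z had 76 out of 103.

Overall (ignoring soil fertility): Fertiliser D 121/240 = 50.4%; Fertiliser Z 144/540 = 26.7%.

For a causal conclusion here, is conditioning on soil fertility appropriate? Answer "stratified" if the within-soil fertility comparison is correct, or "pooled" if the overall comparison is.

stratified

The stratified and pooled comparisons disagree (Fertiliser D wins within each soil fertility; Fertiliser Z wins overall), so the answer turns on the causal role of soil fertility.
Here soil fertility is a common cause — it drives both which fertiliser a case falls under and the outcome. The crude comparison mixes populations; the stratum-specific rates are the causally relevant ones.
Within each level — rich: 2.2% vs 15.6%; poor: 61.9% vs 73.8% — Fertiliser D is lower every time.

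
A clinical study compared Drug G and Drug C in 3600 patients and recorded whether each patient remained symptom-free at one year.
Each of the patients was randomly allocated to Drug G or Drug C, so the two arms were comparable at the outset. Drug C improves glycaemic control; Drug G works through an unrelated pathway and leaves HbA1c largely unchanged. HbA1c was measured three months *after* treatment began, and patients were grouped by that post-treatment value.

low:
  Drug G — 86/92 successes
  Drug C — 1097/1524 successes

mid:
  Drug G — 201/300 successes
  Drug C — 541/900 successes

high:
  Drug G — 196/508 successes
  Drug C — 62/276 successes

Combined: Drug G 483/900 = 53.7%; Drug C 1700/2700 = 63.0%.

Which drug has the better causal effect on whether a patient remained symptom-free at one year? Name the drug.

Drug C

HbA1c is recorded after the drug and is itself shifted by it — it sits on the causal path from drug to outcome. Conditioning on a mediator would strip out part of the effect we want; the pooled comparison gives the total causal effect.
Pooled: Drug G 53.7% vs Drug C 63.0%; Drug C is higher overall.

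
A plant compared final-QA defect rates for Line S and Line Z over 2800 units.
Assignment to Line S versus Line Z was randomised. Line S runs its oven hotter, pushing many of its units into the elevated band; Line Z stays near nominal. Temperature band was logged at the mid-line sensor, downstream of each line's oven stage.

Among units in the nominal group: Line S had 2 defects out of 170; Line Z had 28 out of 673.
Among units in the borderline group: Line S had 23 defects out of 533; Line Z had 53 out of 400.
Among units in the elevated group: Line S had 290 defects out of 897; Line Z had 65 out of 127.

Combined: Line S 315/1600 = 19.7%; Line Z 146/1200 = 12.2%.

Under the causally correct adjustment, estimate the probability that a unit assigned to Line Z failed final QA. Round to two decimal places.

Within every in-process temperature band level Line S has the lower rate, yet pooled Line Z does — Simpson's reversal.
Because the line influences in-process temperature band, in-process temperature band is a post-treatment mediator, not a confounder. Stratifying on it would bias the estimate; the causal effect is the crude pooled difference.
So P(outcome | do(Line Z)) is just the pooled rate for Line Z: 146/1200 = 0.122.

0.12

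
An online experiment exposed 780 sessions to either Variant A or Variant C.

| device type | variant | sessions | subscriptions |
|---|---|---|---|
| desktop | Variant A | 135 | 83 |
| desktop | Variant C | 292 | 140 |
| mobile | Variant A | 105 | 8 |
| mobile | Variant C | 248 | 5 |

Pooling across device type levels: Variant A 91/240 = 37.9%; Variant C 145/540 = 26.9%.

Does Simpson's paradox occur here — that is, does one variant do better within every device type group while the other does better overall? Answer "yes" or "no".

Within each device type level (desktop 61.5% vs 47.9%; mobile 7.6% vs 2.0%), Variant A has the higher rate every time. Pooled: 37.9% vs 26.9% — Variant A has the higher rate overall. They agree.

no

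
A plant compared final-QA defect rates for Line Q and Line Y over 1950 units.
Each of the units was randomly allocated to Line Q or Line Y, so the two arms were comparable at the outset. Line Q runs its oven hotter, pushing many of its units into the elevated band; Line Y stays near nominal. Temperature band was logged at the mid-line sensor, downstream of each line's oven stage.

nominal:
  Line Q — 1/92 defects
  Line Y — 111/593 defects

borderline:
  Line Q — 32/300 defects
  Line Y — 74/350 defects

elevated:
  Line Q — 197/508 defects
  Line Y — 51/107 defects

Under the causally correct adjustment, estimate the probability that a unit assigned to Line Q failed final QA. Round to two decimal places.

0.26

Line Q is lower inside every in-process temperature band stratum but Line Y is lower in aggregate. Whether to stratify depends on how in-process temperature band relates to the line.
Stratifying would compare lines among units the lines themselves sorted into in-process temperature band groups — a form of selection on an intermediate. The unconditioned pooled rates give the total causal effect.
So P(outcome | do(Line Q)) is just the pooled rate for Line Q: 230/900 = 0.256.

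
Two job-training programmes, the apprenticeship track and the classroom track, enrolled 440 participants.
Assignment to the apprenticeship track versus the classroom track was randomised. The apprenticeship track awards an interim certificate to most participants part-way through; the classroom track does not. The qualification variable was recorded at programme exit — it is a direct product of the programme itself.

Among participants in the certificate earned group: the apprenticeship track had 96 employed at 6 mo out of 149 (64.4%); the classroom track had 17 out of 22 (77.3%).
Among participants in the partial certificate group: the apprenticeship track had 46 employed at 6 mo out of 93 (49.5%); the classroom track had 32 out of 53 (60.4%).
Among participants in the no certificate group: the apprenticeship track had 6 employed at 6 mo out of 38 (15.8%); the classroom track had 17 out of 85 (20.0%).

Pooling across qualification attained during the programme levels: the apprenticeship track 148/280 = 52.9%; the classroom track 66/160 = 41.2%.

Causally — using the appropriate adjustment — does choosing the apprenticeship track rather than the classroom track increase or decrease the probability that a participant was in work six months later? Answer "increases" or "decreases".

Within every qualification attained during the programme level the classroom track has the higher rate, yet pooled the apprenticeship track does — Simpson's reversal.
Qualification attained during the programme lies on the pathway programme → qualification attained during the programme → outcome, so adjusting for it blocks the indirect effect. For the total causal effect of programme, use the unadjusted pooled rates.
Pooled: the apprenticeship track 52.9% vs the classroom track 41.2%; the apprenticeship track is higher overall.

increases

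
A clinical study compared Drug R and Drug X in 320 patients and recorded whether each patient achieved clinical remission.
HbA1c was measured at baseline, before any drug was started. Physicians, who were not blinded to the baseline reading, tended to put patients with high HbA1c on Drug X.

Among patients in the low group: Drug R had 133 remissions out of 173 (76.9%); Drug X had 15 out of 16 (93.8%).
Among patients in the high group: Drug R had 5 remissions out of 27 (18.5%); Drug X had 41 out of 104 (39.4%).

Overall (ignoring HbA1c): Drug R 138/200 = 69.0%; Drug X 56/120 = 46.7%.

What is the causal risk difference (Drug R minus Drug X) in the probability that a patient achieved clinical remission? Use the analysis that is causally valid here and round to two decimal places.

Drug X is higher inside every HbA1c stratum but Drug R is higher in aggregate. Whether to stratify depends on how HbA1c relates to the drug.
HbA1c is set before the drug has any effect — it is not caused by the drug — and it independently drives the outcome. That makes it a confounder, so the causal comparison is within HbA1c levels.
Adjusting over the population distribution of HbA1c: 0.591·(0.769−0.938) + 0.409·(0.185−0.394) = -0.185.

-0.19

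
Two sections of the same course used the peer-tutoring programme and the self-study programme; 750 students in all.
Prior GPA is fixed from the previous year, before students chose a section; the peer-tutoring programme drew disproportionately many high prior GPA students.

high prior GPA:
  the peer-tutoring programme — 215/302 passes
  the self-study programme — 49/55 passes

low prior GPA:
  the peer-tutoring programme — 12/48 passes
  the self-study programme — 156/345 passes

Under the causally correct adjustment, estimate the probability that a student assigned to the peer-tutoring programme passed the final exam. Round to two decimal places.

Prior GPA band satisfies the back-door criterion: it is not a descendant of the teaching method, and it blocks the spurious path from teaching method to outcome. Adjusting for it (i.e., using the within-prior GPA band rates) gives the causal effect.
Standardising the peer-tutoring programme to the population prior GPA band mix: 0.476·215/302 + 0.524·12/48 = 0.470.

0.47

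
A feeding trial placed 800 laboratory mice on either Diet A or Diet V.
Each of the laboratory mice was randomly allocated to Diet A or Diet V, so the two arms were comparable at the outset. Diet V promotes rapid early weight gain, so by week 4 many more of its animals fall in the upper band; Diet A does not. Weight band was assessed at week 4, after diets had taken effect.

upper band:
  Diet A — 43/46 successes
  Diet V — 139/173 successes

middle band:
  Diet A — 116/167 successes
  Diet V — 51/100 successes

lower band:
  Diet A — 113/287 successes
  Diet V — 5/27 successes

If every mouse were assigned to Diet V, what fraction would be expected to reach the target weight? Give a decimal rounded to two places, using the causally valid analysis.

Diet A is higher inside every week-4 weight band stratum but Diet V is higher in aggregate. Whether to stratify depends on how week-4 weight band relates to the diet.
Week-4 weight band lies on the pathway diet → week-4 weight band → outcome, so adjusting for it blocks the indirect effect. For the total causal effect of diet, use the unadjusted pooled rates.
So P(outcome | do(Diet V)) is just the pooled rate for Diet V: 195/300 = 0.650.

0.65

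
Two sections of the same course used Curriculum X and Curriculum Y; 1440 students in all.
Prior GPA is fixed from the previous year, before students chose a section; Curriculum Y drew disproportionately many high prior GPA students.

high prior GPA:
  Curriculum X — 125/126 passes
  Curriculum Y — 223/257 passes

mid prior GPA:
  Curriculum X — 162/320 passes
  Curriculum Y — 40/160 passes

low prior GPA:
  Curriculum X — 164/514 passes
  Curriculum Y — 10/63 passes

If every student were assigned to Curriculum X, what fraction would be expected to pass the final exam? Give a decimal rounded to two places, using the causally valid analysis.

0.56

Prior GPA band satisfies the back-door criterion: it is not a descendant of the teaching method, and it blocks the spurious path from teaching method to outcome. Adjusting for it (i.e., using the within-prior GPA band rates) gives the causal effect.
Standardising Curriculum X to the population prior GPA band mix: 0.266·125/126 + 0.333·162/320 + 0.401·164/514 = 0.560.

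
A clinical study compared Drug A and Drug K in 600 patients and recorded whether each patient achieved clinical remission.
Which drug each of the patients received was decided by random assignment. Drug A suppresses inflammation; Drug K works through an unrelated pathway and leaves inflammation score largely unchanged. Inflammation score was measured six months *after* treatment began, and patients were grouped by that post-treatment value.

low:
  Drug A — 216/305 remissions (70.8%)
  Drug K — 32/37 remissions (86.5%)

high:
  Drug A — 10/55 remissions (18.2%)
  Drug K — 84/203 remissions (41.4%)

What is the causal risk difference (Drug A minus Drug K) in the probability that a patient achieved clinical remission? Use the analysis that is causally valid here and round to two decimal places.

+0.14

Within every inflammation score level Drug K has the higher rate, yet pooled Drug A does — Simpson's reversal.
Stratifying would compare drugs among patients the drugs themselves sorted into inflammation score groups — a form of selection on an intermediate. The unconditioned pooled rates give the total causal effect.
The causal difference is the pooled difference: 0.628 − 0.483 = +0.144.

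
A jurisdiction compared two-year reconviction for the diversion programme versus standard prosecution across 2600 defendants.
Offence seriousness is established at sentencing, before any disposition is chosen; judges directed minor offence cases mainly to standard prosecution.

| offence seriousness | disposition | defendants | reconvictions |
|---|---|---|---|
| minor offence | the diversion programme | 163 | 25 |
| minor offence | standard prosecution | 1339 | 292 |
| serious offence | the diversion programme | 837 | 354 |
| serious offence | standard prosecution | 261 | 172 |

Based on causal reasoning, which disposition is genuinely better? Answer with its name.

The offence seriousness-specific comparison favours the diversion programme throughout, but the pooled figures favour standard prosecution. The question is whether to condition on offence seriousness.
Offence seriousness is set before the disposition has any effect — it is not caused by the disposition — and it independently drives the outcome. That makes it a confounder, so the causal comparison is within offence seriousness levels.
Within each level — minor offence: 15.3% vs 21.8%; serious offence: 42.3% vs 65.9% — the diversion programme is lower every time.

the diversion programme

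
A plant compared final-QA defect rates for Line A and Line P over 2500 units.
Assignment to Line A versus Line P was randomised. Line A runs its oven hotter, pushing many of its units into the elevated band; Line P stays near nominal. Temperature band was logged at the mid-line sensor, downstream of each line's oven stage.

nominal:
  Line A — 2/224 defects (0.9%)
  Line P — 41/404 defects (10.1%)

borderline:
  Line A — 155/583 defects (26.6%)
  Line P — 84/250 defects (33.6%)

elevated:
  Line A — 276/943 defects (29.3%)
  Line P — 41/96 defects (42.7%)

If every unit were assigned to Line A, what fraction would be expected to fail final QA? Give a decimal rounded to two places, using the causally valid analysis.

0.25

Line A is lower inside every in-process temperature band stratum but Line P is lower in aggregate. Whether to stratify depends on how in-process temperature band relates to the line.
In-process temperature band here is a post-treatment variable shaped by the line; conditioning on it would introduce bias rather than remove it. The overall comparison is the causal one.
So P(outcome | do(Line A)) is just the pooled rate for Line A: 433/1750 = 0.247.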